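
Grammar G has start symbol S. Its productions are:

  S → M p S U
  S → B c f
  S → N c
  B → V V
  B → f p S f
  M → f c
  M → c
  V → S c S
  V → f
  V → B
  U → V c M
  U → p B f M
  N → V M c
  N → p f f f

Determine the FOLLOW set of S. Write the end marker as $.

S is the start symbol, so $ ∈ FOLLOW(S).
In S → M p S U: add FIRST(U) = { c, f, p }.
In B → f p S f: add FIRST(f) = { f }.
In V → S c S: add FIRST(c S) = { c }.
In V → S c S: S is at the end, add FOLLOW(V) = { c, f, p }.
Union: FOLLOW(S) = { $, c, f, p }.

{ $, c, f, p }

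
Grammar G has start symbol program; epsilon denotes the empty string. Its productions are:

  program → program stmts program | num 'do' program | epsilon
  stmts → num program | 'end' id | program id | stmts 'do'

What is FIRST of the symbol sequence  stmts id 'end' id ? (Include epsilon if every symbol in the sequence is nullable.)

{ 'end', id, num }

Add FIRST(stmts) = { 'end', id, num }; stmts is not nullable, stop.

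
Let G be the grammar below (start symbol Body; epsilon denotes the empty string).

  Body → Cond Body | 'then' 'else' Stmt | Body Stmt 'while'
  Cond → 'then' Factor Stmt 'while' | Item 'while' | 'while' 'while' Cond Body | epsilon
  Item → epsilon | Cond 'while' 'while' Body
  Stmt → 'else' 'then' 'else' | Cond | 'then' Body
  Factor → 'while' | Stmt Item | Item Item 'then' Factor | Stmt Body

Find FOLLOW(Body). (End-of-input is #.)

{ #, 'else', 'then', 'while' }

Body is the start symbol, so # ∈ FOLLOW(Body).
In Body → Cond Body: Body is at the end, add FOLLOW(Body) = { #, 'else', 'then', 'while' }.
In Body → Body Stmt 'while': add FIRST(Stmt 'while') = { 'else', 'then', 'while' }.
In Cond → 'while' 'while' Cond Body: Body is at the end, add FOLLOW(Cond) = { #, 'else', 'then', 'while' }.
In Item → Cond 'while' 'while' Body: Body is at the end, add FOLLOW(Item) = { 'else', 'then', 'while' }.
In Stmt → 'then' Body: Body is at the end, add FOLLOW(Stmt) = { #, 'else', 'then', 'while' }.
In Factor → Stmt Body: Body is at the end, add FOLLOW(Factor) = { 'else', 'then', 'while' }.
Union: FOLLOW(Body) = { #, 'else', 'then', 'while' }.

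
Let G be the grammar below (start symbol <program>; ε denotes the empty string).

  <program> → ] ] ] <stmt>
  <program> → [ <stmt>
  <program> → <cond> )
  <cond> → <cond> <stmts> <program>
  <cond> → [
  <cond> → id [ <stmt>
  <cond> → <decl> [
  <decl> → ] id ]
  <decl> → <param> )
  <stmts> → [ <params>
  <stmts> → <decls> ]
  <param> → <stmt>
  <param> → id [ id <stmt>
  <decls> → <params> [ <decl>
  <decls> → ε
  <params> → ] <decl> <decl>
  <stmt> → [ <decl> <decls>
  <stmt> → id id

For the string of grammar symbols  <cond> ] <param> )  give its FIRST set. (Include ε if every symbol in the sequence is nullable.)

Add FIRST(<cond>) = { [, ], id }; <cond> is not nullable, stop.

{ [, ], id }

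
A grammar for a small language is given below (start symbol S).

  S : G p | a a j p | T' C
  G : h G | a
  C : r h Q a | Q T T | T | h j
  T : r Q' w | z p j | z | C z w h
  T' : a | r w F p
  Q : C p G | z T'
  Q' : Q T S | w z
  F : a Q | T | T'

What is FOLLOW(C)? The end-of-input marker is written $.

{ $, p, w, z }

In S : T' C: C is at the end, add FOLLOW(S) = { $, w }.
In T : C z w h: add FIRST(z w h) = { z }.
In Q : C p G: add FIRST(p G) = { p }.
Union: FOLLOW(C) = { $, p, w, z }.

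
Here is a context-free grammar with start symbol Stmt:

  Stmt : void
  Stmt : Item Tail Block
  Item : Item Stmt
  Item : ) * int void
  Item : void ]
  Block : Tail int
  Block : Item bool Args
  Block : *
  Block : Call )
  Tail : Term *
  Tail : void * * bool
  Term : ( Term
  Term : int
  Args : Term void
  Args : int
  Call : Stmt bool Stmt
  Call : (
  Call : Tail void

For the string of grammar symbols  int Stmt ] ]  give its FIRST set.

{ int }

int is a terminal; add {int} and stop.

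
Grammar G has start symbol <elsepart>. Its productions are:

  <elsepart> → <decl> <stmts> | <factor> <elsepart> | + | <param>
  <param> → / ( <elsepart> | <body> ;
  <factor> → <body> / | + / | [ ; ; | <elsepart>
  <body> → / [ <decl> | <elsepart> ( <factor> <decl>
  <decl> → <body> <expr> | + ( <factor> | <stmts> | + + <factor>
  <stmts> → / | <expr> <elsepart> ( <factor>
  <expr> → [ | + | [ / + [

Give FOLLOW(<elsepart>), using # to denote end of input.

<elsepart> is the start symbol, so # ∈ FOLLOW(<elsepart>).
In <elsepart> → <factor> <elsepart>: <elsepart> is at the end, add FOLLOW(<elsepart>) = { #, (, +, /, ;, [ }.
In <param> → / ( <elsepart>: <elsepart> is at the end, add FOLLOW(<param>) = { #, (, +, /, ;, [ }.
In <factor> → <elsepart>: <elsepart> is at the end, add FOLLOW(<factor>) = { #, (, +, /, ;, [ }.
In <body> → <elsepart> ( <factor> <decl>: add FIRST(( <factor> <decl>) = { ( }.
In <stmts> → <expr> <elsepart> ( <factor>: add FIRST(( <factor>) = { ( }.
Union: FOLLOW(<elsepart>) = { #, (, +, /, ;, [ }.

{ #, (, +, /, ;, [ }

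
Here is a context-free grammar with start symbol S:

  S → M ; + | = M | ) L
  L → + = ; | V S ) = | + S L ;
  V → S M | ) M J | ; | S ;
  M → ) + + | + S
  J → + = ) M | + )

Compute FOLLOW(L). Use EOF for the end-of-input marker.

In S → ) L: L is at the end, add FOLLOW(S) = { EOF, ), +, ;, = }.
In L → + S L ;: add FIRST(;) = { ; }.
Union: FOLLOW(L) = { EOF, ), +, ;, = }.

{ EOF, ), +, ;, = }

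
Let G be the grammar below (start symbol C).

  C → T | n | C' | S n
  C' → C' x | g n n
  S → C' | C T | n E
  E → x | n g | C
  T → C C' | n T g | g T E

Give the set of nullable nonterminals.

{ } (none)

No nonterminal has an empty production or an RHS whose symbols are all nullable.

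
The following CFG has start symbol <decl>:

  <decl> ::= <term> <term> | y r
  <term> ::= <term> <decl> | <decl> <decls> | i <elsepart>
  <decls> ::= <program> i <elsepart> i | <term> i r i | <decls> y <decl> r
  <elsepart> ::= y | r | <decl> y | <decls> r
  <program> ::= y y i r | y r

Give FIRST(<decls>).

{ i, y }

From <decls> ::= <program> i <elsepart> i: add FIRST(<program>) = { y }.
From <decls> ::= <term> i r i: add FIRST(<term>) = { i, y }.
From <decls> ::= <decls> y <decl> r: add FIRST(<decls>) = { i, y }.
Union: FIRST(<decls>) = { i, y }.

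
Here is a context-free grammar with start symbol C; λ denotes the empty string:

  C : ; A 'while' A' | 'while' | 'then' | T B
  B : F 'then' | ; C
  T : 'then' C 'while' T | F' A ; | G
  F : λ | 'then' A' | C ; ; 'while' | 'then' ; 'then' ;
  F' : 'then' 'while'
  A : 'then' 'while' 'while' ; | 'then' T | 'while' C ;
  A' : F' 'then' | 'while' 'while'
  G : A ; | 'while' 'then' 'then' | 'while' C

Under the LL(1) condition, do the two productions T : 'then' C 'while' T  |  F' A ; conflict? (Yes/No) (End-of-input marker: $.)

FIRST('then' C 'while' T) = { 'then' } and FIRST(F' A ;) = { 'then' }.
Both contain 'then', so the two alternatives are not disjoint — LL(1) conflict.

Yes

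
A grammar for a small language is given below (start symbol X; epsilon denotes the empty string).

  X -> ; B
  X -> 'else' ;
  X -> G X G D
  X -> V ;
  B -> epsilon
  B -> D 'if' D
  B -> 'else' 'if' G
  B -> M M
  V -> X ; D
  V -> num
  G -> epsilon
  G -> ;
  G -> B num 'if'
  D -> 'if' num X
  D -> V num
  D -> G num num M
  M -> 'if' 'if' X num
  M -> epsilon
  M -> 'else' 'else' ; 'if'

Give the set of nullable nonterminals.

{ B, G, M }

Directly nullable (have an epsilon-production): B, G, M.
No other nonterminal has a production whose RHS symbols are all nullable.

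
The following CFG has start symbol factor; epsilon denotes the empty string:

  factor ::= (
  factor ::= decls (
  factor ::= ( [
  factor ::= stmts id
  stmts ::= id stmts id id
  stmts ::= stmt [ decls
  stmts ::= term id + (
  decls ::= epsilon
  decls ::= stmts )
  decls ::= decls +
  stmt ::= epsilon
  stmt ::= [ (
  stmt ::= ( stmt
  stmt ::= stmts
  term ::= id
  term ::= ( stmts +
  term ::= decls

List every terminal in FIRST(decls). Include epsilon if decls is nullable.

{ (, +, [, id, epsilon }

decls ::= epsilon contributes epsilon.
From decls ::= stmts ): add FIRST(stmts) = { (, +, [, id }.
From decls ::= decls +: decls nullable, take FIRST(decls) ∪ {+} = { (, +, [, id }.
Union: FIRST(decls) = { (, +, [, id, epsilon }.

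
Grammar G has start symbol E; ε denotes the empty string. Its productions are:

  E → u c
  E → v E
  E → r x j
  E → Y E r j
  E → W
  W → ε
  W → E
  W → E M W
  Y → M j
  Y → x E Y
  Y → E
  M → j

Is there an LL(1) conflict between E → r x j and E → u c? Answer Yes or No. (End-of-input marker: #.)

No

FIRST(r x j) = { r } and FIRST(u c) = { u }.
The FIRST sets are disjoint and neither alternative is nullable — no conflict.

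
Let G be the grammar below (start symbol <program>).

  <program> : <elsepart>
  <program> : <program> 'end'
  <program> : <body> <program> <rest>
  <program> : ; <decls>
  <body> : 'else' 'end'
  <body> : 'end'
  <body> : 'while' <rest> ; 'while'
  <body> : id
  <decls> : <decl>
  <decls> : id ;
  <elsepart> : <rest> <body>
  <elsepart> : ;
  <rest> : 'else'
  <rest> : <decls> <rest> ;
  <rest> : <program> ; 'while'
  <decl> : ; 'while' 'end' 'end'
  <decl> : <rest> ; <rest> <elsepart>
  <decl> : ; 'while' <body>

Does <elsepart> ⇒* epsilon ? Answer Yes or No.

No nonterminal in this grammar is nullable.
No production of <elsepart> has an RHS whose symbols are all nullable, so <elsepart> is not nullable.

No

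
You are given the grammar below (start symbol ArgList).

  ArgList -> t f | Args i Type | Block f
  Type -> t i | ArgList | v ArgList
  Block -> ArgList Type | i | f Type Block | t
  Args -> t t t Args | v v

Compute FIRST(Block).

{ f, i, t, v }

From Block -> ArgList Type: add FIRST(ArgList) = { f, i, t, v }.
Block -> i contributes {i}.
Block -> f Type Block contributes {f}.
Block -> t contributes {t}.
Union: FIRST(Block) = { f, i, t, v }.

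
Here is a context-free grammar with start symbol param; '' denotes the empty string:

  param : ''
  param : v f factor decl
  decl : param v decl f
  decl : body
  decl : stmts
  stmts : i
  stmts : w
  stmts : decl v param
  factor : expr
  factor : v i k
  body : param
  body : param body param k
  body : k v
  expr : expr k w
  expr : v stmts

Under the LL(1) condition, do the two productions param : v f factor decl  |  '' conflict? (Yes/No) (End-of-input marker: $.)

Yes

FIRST(v f factor decl) = { v } and FIRST('') = { '' }.
The second alternative is nullable and FOLLOW(param) = { $, f, i, k, v, w } shares v with FIRST of the first — conflict.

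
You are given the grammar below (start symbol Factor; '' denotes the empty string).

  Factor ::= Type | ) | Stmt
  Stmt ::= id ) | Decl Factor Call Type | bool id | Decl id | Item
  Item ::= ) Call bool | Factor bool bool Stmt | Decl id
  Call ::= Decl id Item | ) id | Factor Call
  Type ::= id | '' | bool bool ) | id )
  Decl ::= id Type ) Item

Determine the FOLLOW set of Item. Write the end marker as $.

In Stmt ::= Item: Item is at the end, add FOLLOW(Stmt) = { $, ), bool, id }.
In Call ::= Decl id Item: Item is at the end, add FOLLOW(Call) = { $, ), bool, id }.
In Decl ::= id Type ) Item: Item is at the end, add FOLLOW(Decl) = { ), bool, id }.
Union: FOLLOW(Item) = { $, ), bool, id }.

{ $, ), bool, id }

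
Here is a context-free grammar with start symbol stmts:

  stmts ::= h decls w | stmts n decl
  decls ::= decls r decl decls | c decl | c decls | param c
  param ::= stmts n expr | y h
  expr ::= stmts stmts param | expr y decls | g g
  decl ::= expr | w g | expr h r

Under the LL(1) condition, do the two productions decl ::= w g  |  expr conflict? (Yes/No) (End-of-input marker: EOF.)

FIRST(w g) = { w } and FIRST(expr) = { g, h }.
The FIRST sets are disjoint and neither alternative is nullable — no conflict.

No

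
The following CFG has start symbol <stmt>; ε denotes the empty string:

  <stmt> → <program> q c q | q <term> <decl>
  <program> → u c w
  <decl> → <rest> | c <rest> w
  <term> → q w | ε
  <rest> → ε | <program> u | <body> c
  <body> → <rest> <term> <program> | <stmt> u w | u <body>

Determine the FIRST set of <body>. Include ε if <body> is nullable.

From <body> → <rest> <term> <program>: <rest>, <term> nullable, take FIRST(<rest>) ∪ FIRST(<term>) ∪ FIRST(<program>) = { q, u }.
From <body> → <stmt> u w: add FIRST(<stmt>) = { q, u }.
<body> → u <body> contributes {u}.
Union: FIRST(<body>) = { q, u }.

{ q, u }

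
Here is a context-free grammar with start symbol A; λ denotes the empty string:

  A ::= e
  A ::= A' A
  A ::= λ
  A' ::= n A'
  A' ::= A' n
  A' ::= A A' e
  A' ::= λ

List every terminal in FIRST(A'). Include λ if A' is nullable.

{ e, n, λ }

A' ::= n A' contributes {n}.
From A' ::= A' n: A' nullable, take FIRST(A') ∪ {n} = { e, n }.
From A' ::= A A' e: A, A' nullable, take FIRST(A) ∪ FIRST(A') ∪ {e} = { e, n }.
A' ::= λ contributes λ.
Union: FIRST(A') = { e, n, λ }.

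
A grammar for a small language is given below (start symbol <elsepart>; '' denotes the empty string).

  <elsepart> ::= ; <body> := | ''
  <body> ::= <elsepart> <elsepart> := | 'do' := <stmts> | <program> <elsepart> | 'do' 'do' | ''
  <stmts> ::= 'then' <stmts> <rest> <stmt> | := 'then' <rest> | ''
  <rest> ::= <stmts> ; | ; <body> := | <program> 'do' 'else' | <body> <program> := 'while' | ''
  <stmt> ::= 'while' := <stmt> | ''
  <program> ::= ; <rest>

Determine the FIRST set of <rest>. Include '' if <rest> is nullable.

{ 'do', 'then', :=, ;, '' }

From <rest> ::= <stmts> ;: <stmts> nullable, take FIRST(<stmts>) ∪ {;} = { 'then', :=, ; }.
<rest> ::= ; <body> := contributes {;}.
From <rest> ::= <program> 'do' 'else': add FIRST(<program>) = { ; }.
From <rest> ::= <body> <program> := 'while': <body> nullable, take FIRST(<body>) ∪ FIRST(<program>) = { 'do', :=, ; }.
<rest> ::= '' contributes ''.
Union: FIRST(<rest>) = { 'do', 'then', :=, ;, '' }.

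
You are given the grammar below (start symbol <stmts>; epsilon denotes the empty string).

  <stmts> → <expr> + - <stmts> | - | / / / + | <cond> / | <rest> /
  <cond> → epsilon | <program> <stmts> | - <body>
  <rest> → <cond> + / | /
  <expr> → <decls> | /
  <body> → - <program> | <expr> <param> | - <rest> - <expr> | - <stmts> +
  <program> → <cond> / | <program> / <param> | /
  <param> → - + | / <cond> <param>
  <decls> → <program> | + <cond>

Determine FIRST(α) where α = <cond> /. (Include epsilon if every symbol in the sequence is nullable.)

{ -, / }

Add FIRST(<cond>)\{epsilon} = { -, / }; <cond> is nullable, continue.
/ is a terminal; add {/} and stop.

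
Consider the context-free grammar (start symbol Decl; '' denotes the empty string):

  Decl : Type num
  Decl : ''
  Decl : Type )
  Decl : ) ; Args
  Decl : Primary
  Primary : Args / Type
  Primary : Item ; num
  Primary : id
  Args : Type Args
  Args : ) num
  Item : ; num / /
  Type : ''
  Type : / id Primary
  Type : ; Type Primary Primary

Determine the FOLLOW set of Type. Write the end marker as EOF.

{ EOF, ), /, ;, id, num }

In Decl : Type num: add FIRST(num) = { num }.
In Decl : Type ): add FIRST()) = { ) }.
In Primary : Args / Type: Type is at the end, add FOLLOW(Primary) = { EOF, ), /, ;, id, num }.
In Args : Type Args: add FIRST(Args) = { ), /, ; }.
In Type : ; Type Primary Primary: add FIRST(Primary Primary) = { ), /, ;, id }.
Union: FOLLOW(Type) = { EOF, ), /, ;, id, num }.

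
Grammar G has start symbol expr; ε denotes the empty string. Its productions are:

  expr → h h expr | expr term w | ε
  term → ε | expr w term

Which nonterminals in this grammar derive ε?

Directly nullable (have an ε-production): expr, term.

{ expr, term }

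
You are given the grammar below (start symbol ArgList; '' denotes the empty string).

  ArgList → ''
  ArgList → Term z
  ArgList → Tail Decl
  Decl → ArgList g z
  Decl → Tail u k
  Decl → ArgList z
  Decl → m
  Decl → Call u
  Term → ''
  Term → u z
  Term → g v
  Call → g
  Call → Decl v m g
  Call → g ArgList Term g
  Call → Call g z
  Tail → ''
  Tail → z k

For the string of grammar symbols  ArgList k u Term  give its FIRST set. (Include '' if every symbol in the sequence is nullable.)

{ g, k, m, u, z }

Add FIRST(ArgList)\{''} = { g, m, u, z }; ArgList is nullable, continue.
k is a terminal; add {k} and stop.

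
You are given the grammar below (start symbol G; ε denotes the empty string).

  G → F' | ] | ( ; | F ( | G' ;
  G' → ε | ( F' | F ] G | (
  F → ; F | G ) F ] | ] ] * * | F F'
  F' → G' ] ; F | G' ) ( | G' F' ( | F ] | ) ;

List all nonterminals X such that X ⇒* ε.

Directly nullable (have an ε-production): G'.
No other nonterminal has a production whose RHS symbols are all nullable.

{ G' }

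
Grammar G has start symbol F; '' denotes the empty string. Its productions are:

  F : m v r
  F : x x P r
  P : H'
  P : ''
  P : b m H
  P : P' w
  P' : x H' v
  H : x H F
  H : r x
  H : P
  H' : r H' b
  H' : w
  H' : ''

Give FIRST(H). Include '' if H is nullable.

{ b, r, w, x, '' }

H : x H F contributes {x}.
H : r x contributes {r}.
From H : P: add FIRST(P) = { b, r, w, x, '' } (including '' since P is nullable).
Union: FIRST(H) = { b, r, w, x, '' }.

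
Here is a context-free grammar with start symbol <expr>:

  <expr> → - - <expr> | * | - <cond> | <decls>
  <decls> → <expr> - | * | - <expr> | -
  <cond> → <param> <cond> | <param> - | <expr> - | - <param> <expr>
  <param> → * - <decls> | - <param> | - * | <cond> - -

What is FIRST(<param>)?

<param> → * - <decls> contributes {*}.
<param> → - <param> contributes {-}.
<param> → - * contributes {-}.
From <param> → <cond> - -: add FIRST(<cond>) = { *, - }.
Union: FIRST(<param>) = { *, - }.

{ *, - }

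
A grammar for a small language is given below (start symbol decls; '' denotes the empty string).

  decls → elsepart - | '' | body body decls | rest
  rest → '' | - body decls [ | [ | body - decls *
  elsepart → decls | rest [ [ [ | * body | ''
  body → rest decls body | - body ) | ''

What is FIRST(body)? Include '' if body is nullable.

{ *, -, [, '' }

From body → rest decls body: rest, decls, body nullable, take FIRST(rest) ∪ FIRST(decls) ∪ FIRST(body) = { *, -, [ }; also '' since the whole RHS is nullable.
body → - body ) contributes {-}.
body → '' contributes ''.
Union: FIRST(body) = { *, -, [, '' }.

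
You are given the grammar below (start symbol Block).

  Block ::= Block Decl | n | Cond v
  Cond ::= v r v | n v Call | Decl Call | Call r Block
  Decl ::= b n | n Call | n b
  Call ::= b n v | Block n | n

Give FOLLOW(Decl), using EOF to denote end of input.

In Block ::= Block Decl: Decl is at the end, add FOLLOW(Block) = { EOF, b, n, v }.
In Cond ::= Decl Call: add FIRST(Call) = { b, n, v }.
Union: FOLLOW(Decl) = { EOF, b, n, v }.

{ EOF, b, n, v }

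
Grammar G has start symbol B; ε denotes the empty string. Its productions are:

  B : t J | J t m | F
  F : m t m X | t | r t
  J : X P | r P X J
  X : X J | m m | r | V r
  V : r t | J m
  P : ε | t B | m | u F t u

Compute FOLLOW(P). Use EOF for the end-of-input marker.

In J : X P: P is at the end, add FOLLOW(J) = { EOF, m, r, t, u }.
In J : r P X J: add FIRST(X J) = { m, r }.
Union: FOLLOW(P) = { EOF, m, r, t, u }.

{ EOF, m, r, t, u }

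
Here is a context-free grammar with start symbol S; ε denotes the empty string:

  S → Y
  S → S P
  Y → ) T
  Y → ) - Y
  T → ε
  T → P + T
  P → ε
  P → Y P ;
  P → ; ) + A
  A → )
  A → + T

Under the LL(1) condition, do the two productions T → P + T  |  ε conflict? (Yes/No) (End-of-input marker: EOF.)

FIRST(P + T) = { ), +, ; } and FIRST(ε) = { ε }.
The second alternative is nullable and FOLLOW(T) = { EOF, ), +, ; } shares ) with FIRST of the first — conflict.

Yes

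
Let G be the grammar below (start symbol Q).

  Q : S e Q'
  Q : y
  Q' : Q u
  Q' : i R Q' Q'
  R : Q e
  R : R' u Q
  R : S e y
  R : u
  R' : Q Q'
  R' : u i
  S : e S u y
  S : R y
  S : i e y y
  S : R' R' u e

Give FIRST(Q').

{ e, i, u, y }

From Q' : Q u: add FIRST(Q) = { e, i, u, y }.
Q' : i R Q' Q' contributes {i}.
Union: FIRST(Q') = { e, i, u, y }.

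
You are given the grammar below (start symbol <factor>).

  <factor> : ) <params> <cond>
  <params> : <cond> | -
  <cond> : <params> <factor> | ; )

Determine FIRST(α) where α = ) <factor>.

{ ) }

) is a terminal; add {)} and stop.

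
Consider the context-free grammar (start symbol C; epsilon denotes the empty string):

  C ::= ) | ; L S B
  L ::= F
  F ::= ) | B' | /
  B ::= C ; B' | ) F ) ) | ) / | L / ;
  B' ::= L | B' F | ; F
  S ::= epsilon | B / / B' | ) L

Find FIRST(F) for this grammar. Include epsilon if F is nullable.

F ::= ) contributes {)}.
From F ::= B': add FIRST(B') = { ), /, ; }.
F ::= / contributes {/}.
Union: FIRST(F) = { ), /, ; }.

{ ), /, ; }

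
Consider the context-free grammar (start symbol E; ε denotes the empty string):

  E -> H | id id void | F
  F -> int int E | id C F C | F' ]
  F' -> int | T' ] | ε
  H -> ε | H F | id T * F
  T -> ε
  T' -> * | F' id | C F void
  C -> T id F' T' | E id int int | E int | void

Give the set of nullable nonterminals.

Directly nullable (have an ε-production): F', H, T.
E -> H with every symbol nullable, so E is nullable.
No other nonterminal has a production whose RHS symbols are all nullable.

{ E, F', H, T }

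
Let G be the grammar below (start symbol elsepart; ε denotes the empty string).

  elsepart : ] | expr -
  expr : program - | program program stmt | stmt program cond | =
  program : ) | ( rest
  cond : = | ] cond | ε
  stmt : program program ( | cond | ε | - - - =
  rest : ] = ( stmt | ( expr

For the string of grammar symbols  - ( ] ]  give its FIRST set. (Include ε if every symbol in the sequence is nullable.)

{ - }

- is a terminal; add {-} and stop.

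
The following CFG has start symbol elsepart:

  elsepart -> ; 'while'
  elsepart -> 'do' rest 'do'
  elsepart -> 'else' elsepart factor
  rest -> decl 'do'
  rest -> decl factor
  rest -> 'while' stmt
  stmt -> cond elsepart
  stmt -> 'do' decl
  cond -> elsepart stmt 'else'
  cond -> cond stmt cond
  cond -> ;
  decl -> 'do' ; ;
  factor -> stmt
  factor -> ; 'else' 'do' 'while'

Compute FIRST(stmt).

{ 'do', 'else', ; }

From stmt -> cond elsepart: add FIRST(cond) = { 'do', 'else', ; }.
stmt -> 'do' decl contributes {'do'}.
Union: FIRST(stmt) = { 'do', 'else', ; }.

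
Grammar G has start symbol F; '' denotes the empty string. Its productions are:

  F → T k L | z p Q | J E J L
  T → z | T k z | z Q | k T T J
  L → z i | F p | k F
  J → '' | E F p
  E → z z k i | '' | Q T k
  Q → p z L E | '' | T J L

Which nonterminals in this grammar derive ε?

{ E, J, Q }

Directly nullable (have an ''-production): J, E, Q.
No other nonterminal has a production whose RHS symbols are all nullable.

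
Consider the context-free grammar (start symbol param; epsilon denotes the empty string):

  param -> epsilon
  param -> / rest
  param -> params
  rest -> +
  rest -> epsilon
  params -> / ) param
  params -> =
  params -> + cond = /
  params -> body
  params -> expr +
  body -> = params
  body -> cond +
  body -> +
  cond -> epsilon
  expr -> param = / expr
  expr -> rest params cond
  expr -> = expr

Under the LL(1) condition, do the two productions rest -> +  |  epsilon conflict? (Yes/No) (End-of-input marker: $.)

FIRST(+) = { + } and FIRST(epsilon) = { epsilon }.
The second alternative is nullable and FOLLOW(rest) = { $, +, /, = } shares + with FIRST of the first — conflict.

Yes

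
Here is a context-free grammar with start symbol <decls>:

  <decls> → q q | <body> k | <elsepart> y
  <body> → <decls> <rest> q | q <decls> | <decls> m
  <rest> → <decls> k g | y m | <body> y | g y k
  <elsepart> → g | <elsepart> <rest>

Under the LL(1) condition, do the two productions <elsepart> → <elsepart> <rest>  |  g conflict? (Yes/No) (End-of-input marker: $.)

Yes

FIRST(<elsepart> <rest>) = { g } and FIRST(g) = { g }.
Both contain g, so the two alternatives are not disjoint — LL(1) conflict.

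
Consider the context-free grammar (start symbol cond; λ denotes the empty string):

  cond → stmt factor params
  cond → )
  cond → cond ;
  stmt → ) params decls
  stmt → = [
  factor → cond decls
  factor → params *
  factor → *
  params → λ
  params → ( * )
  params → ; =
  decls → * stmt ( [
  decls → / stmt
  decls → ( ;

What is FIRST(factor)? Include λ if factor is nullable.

From factor → cond decls: add FIRST(cond) = { ), = }.
From factor → params *: params nullable, take FIRST(params) ∪ {*} = { (, *, ; }.
factor → * contributes {*}.
Union: FIRST(factor) = { (, ), *, ;, = }.

{ (, ), *, ;, = }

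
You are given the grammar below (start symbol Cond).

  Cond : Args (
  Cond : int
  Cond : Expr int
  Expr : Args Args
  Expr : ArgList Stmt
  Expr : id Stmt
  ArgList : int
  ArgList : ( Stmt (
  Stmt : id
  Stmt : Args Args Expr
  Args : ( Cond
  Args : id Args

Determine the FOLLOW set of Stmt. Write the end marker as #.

{ (, int }

In Expr : ArgList Stmt: Stmt is at the end, add FOLLOW(Expr) = { (, int }.
In Expr : id Stmt: Stmt is at the end, add FOLLOW(Expr) = { (, int }.
In ArgList : ( Stmt (: add FIRST(() = { ( }.
Union: FOLLOW(Stmt) = { (, int }.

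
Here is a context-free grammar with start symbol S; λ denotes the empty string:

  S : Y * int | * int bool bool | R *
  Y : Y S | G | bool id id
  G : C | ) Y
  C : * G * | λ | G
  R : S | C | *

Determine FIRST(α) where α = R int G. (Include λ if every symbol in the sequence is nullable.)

Add FIRST(R)\{λ} = { ), *, bool }; R is nullable, continue.
int is a terminal; add {int} and stop.

{ ), *, bool, int }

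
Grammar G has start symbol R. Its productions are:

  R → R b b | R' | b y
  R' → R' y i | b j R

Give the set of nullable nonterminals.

No nonterminal has an empty production or an RHS whose symbols are all nullable.

{ } (none)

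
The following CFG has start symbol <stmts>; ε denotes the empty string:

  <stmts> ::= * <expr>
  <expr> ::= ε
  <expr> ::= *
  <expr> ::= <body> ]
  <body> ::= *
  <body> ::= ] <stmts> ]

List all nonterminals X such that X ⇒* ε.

{ <expr> }

Directly nullable (have an ε-production): <expr>.
No other nonterminal has a production whose RHS symbols are all nullable.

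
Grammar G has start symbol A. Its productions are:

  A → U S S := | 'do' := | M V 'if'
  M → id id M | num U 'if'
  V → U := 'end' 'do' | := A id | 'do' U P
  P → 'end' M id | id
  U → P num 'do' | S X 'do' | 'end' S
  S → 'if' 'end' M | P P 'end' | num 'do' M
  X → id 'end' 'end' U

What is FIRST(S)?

{ 'end', 'if', id, num }

S → 'if' 'end' M contributes {'if'}.
From S → P P 'end': add FIRST(P) = { 'end', id }.
S → num 'do' M contributes {num}.
Union: FIRST(S) = { 'end', 'if', id, num }.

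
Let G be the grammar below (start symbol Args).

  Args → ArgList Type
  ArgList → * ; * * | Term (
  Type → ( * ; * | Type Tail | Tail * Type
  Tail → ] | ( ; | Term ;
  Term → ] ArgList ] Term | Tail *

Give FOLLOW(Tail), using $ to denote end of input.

In Type → Type Tail: Tail is at the end, add FOLLOW(Type) = { $, (, ] }.
In Type → Tail * Type: add FIRST(* Type) = { * }.
In Term → Tail *: add FIRST(*) = { * }.
Union: FOLLOW(Tail) = { $, (, *, ] }.

{ $, (, *, ] }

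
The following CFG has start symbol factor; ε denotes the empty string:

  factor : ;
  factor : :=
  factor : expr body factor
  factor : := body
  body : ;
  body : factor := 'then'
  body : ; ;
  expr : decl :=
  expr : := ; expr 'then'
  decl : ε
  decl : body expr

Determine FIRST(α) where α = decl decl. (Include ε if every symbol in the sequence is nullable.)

{ :=, ;, ε }

Add FIRST(decl)\{ε} = { :=, ; }; decl is nullable, continue.
Add FIRST(decl)\{ε} = { :=, ; }; decl is nullable, continue.
Every symbol is nullable, so include ε.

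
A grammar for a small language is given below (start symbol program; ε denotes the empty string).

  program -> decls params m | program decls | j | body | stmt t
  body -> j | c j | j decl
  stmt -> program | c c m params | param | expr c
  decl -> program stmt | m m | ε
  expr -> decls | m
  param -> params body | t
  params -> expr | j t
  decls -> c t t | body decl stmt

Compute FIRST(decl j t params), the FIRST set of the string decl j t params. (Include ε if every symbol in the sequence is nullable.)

Add FIRST(decl)\{ε} = { c, j, m, t }; decl is nullable, continue.
j is a terminal; add {j} and stop.

{ c, j, m, t }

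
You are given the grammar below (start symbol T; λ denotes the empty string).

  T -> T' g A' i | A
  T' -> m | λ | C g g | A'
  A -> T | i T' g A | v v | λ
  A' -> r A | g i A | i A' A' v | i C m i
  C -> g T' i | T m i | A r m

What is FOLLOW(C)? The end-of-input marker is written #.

{ g, m }

In T' -> C g g: add FIRST(g g) = { g }.
In A' -> i C m i: add FIRST(m i) = { m }.
Union: FOLLOW(C) = { g, m }.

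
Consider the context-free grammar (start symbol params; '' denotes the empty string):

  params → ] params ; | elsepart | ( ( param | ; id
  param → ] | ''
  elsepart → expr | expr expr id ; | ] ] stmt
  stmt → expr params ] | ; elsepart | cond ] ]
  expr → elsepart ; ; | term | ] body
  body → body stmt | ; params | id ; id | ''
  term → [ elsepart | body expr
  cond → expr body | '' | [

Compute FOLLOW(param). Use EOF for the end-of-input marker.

In params → ( ( param: param is at the end, add FOLLOW(params) = { EOF, (, ;, [, ], id }.
Union: FOLLOW(param) = { EOF, (, ;, [, ], id }.

{ EOF, (, ;, [, ], id }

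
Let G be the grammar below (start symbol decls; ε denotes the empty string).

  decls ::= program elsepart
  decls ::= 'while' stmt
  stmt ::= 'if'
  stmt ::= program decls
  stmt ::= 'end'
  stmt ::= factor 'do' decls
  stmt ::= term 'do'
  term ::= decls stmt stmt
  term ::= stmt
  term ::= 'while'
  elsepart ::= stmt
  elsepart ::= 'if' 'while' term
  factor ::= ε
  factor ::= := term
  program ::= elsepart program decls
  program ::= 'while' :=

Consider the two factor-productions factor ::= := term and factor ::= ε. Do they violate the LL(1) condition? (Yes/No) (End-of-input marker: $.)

FIRST(:= term) = { := } and FIRST(ε) = { ε }.
The second is nullable but FOLLOW(factor) = { 'do' } is disjoint from FIRST of the first.

No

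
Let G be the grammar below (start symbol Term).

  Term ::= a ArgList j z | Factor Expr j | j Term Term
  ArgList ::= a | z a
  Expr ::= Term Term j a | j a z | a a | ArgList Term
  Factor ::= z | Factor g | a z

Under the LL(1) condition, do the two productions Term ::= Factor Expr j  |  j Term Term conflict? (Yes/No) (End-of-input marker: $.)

No

FIRST(Factor Expr j) = { a, z } and FIRST(j Term Term) = { j }.
The FIRST sets are disjoint and neither alternative is nullable — no conflict.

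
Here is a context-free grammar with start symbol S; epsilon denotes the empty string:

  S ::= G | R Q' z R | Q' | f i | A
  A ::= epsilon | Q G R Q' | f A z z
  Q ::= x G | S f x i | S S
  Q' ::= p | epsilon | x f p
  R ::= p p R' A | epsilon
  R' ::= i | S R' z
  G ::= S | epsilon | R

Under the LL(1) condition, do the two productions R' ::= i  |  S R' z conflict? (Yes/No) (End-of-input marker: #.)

Yes

FIRST(i) = { i } and FIRST(S R' z) = { f, i, p, x, z }.
Both contain i, so the two alternatives are not disjoint — LL(1) conflict.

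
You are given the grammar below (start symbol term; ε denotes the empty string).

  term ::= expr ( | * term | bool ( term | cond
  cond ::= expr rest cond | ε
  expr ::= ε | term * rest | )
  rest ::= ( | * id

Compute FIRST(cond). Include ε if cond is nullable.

From cond ::= expr rest cond: expr nullable, take FIRST(expr) ∪ FIRST(rest) = { (, ), *, bool }.
cond ::= ε contributes ε.
Union: FIRST(cond) = { (, ), *, bool, ε }.

{ (, ), *, bool, ε }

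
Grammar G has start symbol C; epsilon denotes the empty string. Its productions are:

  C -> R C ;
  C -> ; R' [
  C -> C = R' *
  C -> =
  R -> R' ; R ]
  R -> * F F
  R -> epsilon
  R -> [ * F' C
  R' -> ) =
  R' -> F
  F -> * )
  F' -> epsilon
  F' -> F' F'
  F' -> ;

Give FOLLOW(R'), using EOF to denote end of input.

In C -> ; R' [: add FIRST([) = { [ }.
In C -> C = R' *: add FIRST(*) = { * }.
In R -> R' ; R ]: add FIRST(; R ]) = { ; }.
Union: FOLLOW(R') = { *, ;, [ }.

{ *, ;, [ }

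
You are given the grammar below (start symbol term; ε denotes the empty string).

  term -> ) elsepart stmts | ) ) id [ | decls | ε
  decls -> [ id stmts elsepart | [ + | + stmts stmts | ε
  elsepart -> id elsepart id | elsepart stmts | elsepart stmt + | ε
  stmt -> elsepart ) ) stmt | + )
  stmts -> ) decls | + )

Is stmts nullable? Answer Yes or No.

Nullable nonterminals: decls, elsepart, term.
No production of stmts has an RHS whose symbols are all nullable, so stmts is not nullable.

No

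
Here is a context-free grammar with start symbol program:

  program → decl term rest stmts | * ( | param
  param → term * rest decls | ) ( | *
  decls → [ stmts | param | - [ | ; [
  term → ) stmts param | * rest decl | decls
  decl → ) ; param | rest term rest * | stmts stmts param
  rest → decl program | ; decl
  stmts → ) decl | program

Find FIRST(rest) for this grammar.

{ ), *, -, ;, [ }

From rest → decl program: add FIRST(decl) = { ), *, -, ;, [ }.
rest → ; decl contributes {;}.
Union: FIRST(rest) = { ), *, -, ;, [ }.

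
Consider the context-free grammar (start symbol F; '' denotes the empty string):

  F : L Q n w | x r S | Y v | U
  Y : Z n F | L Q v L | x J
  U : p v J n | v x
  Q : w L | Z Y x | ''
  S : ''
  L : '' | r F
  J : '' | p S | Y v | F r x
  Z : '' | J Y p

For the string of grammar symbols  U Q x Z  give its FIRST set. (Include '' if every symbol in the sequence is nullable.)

Add FIRST(U) = { p, v }; U is not nullable, stop.

{ p, v }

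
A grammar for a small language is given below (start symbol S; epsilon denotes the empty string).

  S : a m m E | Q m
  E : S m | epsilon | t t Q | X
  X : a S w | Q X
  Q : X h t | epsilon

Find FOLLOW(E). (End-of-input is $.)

{ $, m, w }

In S : a m m E: E is at the end, add FOLLOW(S) = { $, m, w }.
Union: FOLLOW(E) = { $, m, w }.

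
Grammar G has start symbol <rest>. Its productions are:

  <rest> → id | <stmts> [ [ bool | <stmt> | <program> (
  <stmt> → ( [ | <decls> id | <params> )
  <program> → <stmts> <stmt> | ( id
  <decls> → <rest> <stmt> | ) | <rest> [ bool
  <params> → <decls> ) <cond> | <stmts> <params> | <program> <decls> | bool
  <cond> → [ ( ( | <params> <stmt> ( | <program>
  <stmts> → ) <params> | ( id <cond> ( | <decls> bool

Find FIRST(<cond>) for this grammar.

<cond> → [ ( ( contributes {[}.
From <cond> → <params> <stmt> (: add FIRST(<params>) = { (, ), bool, id }.
From <cond> → <program>: add FIRST(<program>) = { (, ), bool, id }.
Union: FIRST(<cond>) = { (, ), [, bool, id }.

{ (, ), [, bool, id }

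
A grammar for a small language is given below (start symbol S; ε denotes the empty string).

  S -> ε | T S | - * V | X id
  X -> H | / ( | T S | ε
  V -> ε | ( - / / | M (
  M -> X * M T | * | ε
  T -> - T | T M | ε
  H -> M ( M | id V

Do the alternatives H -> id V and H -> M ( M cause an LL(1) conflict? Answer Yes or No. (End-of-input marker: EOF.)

Yes

FIRST(id V) = { id } and FIRST(M ( M) = { (, *, -, /, id }.
Both contain id, so the two alternatives are not disjoint — LL(1) conflict.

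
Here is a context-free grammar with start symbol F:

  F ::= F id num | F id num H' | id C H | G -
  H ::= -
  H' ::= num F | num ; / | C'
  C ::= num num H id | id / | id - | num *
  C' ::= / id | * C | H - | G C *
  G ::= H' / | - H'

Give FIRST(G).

{ *, -, /, num }

From G ::= H' /: add FIRST(H') = { *, -, /, num }.
G ::= - H' contributes {-}.
Union: FIRST(G) = { *, -, /, num }.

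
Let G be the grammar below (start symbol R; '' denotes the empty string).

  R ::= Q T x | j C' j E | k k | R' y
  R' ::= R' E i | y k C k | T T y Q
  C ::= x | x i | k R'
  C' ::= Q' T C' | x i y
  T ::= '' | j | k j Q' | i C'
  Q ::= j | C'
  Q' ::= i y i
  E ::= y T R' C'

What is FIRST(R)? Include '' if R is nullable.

{ i, j, k, x, y }

From R ::= Q T x: add FIRST(Q) = { i, j, x }.
R ::= j C' j E contributes {j}.
R ::= k k contributes {k}.
From R ::= R' y: add FIRST(R') = { i, j, k, y }.
Union: FIRST(R) = { i, j, k, x, y }.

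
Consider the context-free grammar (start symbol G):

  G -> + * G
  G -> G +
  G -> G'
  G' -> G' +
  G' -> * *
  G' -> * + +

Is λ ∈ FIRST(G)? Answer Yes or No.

No

No nonterminal in this grammar is nullable.
No production of G has an RHS whose symbols are all nullable, so G is not nullable.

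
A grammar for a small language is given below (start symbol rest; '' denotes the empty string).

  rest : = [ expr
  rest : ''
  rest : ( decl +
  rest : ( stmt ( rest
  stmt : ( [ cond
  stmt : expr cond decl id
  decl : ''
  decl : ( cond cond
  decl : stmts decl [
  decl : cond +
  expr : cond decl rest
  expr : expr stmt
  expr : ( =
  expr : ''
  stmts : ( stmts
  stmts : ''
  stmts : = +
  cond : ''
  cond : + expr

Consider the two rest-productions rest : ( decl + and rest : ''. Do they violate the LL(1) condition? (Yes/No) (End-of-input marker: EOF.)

Yes

FIRST(( decl +) = { ( } and FIRST('') = { '' }.
The second alternative is nullable and FOLLOW(rest) = { EOF, (, +, =, [, id } shares ( with FIRST of the first — conflict.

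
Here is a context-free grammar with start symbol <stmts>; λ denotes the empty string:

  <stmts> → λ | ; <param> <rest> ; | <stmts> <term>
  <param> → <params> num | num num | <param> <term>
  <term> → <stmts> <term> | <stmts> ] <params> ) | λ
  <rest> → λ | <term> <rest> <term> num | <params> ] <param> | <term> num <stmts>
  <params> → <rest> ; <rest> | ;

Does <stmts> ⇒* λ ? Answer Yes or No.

Yes

<stmts> has an λ-production, so <stmts> ⇒ λ.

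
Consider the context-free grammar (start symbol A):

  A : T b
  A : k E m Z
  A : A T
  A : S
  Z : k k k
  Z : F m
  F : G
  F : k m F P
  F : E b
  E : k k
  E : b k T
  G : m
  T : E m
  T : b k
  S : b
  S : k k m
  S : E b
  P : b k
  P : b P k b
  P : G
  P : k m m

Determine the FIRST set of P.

P : b k contributes {b}.
P : b P k b contributes {b}.
From P : G: add FIRST(G) = { m }.
P : k m m contributes {k}.
Union: FIRST(P) = { b, k, m }.

{ b, k, m }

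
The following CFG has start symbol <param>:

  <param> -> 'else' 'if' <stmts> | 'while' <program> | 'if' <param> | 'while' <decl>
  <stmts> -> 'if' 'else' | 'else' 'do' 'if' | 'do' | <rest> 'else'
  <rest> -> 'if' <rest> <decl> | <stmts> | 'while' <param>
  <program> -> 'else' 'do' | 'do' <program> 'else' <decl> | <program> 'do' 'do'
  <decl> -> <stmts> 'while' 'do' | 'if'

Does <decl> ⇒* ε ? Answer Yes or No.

No

No nonterminal in this grammar is nullable.
No production of <decl> has an RHS whose symbols are all nullable, so <decl> is not nullable.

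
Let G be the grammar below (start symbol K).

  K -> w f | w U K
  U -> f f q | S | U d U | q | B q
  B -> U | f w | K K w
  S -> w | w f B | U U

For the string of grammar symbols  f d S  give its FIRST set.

f is a terminal; add {f} and stop.

{ f }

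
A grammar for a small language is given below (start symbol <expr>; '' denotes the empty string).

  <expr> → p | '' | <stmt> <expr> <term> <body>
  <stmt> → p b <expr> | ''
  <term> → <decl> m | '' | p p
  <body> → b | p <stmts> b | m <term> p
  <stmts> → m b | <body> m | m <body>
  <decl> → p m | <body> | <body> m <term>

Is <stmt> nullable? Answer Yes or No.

Yes

<stmt> has an ''-production, so <stmt> ⇒ ''.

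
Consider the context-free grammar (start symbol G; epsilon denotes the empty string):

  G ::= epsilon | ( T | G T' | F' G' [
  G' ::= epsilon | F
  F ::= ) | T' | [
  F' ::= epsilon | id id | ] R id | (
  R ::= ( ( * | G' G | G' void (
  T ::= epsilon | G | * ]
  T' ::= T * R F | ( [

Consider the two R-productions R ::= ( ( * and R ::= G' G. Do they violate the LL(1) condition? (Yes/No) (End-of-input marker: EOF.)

FIRST(( ( *) = { ( } and FIRST(G' G) = { (, ), *, [, ], id, epsilon }.
Both contain (, so the two alternatives are not disjoint — LL(1) conflict.

Yes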